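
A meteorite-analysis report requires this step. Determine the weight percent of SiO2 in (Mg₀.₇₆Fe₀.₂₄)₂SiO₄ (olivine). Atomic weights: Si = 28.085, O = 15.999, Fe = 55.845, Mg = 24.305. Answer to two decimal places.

38.56 wt%

Molar mass of (Mg₀.₇₆Fe₀.₂₄)₂SiO₄ = 1.52*24.305 + 0.48*55.845 + 1*28.085 + 4*15.999 = 155.830 g/mol.
Each formula unit contains 1 Si, equivalent to 1/1 = 1.0000 mol SiO2.
M(SiO2) = 1×28.085 + 2×15.999 = 60.083 g/mol.
Mass of SiO2 per formula unit = 1.0000 × 60.083 = 60.083 g.
SiO2 wt% = 60.083 / 155.830 × 100 = 38.56%.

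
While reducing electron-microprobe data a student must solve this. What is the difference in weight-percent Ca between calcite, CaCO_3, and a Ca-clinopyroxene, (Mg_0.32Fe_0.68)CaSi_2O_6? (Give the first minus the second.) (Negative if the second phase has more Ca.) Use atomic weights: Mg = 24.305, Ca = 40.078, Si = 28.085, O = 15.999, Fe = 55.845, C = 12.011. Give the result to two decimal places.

23.20 percentage points

First mineral: 40.078 g Ca in 100.086 g formula = 40.04 wt% Ca.
Second mineral: 40.078 g Ca in 237.994 g formula = 16.84 wt% Ca.
40.04% − 16.84% gives a difference of 23.20 percentage points.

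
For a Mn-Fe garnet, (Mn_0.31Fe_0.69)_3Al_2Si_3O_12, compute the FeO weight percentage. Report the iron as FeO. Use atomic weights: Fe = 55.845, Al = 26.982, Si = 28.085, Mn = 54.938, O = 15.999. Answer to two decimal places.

M((Mn_0.31Fe_0.69)_3Al_2Si_3O_12) = 496.898 g/mol; M(FeO) = 71.844 g/mol.
Moles FeO per formula unit = 2.07 Fe ÷ 1 = 2.0700.
FeO fraction = (2.0700 × 71.844) / 496.898 = 148.717/496.898 = 0.2993.

29.93 wt%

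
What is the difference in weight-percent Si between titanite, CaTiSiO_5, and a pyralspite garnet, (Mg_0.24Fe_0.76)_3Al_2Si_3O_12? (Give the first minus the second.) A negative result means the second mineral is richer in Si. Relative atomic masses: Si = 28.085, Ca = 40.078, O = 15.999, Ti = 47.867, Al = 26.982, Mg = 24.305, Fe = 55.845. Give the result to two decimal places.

M(CaTiSiO_5) = 196.025 g/mol, so wt% Si = 28.085/196.025 × 100 = 14.33%.
M((Mg_0.24Fe_0.76)_3Al_2Si_3O_12) = 475.033 g/mol, so wt% Si = 84.255/475.033 × 100 = 17.74%.
14.33 − 17.74 = -3.41 pp.

-3.41 percentage points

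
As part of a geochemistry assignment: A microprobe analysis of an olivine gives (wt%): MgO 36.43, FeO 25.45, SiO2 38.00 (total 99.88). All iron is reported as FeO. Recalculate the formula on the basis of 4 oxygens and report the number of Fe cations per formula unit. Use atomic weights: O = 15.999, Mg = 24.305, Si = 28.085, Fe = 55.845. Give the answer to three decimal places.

0.562 Fe apfu

MgO (M=40.304): mol = 0.90388; Mg = 0.90388, O = 0.90388.
FeO (M=71.844): mol = 0.35424; Fe = 0.35424, O = 0.35424.
SiO2 (M=60.083): mol = 0.63246; Si = 0.63246, O = 1.26492.
ΣO = 2.52304; factor = 4/ΣO = 1.58539.
Fe apfu = 0.35424 × 1.58539 = 0.562.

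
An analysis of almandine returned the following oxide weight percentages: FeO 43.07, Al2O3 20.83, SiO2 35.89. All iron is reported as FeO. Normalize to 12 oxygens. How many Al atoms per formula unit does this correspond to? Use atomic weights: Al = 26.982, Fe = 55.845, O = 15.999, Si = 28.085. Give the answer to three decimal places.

2.037 Al apfu

FeO (M=71.844): mol = 0.59949; Fe = 0.59949, O = 0.59949.
Al2O3 (M=101.961): mol = 0.20429; Al = 0.40858, O = 0.61287.
SiO2 (M=60.083): mol = 0.59734; Si = 0.59734, O = 1.19468.
ΣO = 2.40704; factor = 12/ΣO = 4.98538.
Al apfu = 0.40858 × 4.98538 = 2.037.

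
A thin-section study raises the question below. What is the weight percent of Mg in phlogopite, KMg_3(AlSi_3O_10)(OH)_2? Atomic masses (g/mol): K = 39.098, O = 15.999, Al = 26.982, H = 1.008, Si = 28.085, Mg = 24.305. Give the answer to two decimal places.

Molar mass of KMg_3(AlSi_3O_10)(OH)_2: 1*39.098 + 3*24.305 + 1*26.982 + 3*28.085 + 12*15.999 + 2*1.008 = 417.254 g/mol.
Mass of Mg per formula unit: 3 × 24.305 = 72.915 g.
Weight fraction Mg = 72.915 / 417.254 = 0.1747.

17.47 wt%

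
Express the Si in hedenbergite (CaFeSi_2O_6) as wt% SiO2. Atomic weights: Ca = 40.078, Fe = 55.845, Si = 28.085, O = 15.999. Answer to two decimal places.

48.44 wt%

M(CaFeSi_2O_6) = 248.087 g/mol; M(SiO2) = 60.083 g/mol.
Moles SiO2 per formula unit = 2 Si ÷ 1 = 2.0000.
SiO2 fraction = (2.0000 × 60.083) / 248.087 = 120.166/248.087 = 0.4844.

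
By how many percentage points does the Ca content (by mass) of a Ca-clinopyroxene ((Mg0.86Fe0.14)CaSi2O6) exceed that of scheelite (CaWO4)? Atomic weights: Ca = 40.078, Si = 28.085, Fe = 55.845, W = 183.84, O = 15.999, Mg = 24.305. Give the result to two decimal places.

M((Mg0.86Fe0.14)CaSi2O6) = 220.963 g/mol, so wt% Ca = 40.078/220.963 × 100 = 18.14%.
M(CaWO4) = 287.914 g/mol, so wt% Ca = 40.078/287.914 × 100 = 13.92%.
18.14 − 13.92 = 4.22 pp.

4.22 percentage points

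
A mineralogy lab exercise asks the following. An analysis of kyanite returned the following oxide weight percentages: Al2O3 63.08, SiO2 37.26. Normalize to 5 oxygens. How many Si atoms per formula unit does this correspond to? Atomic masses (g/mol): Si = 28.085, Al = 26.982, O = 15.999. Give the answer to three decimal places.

Al2O3: 63.08/101.961 = 0.61867 mol → 1.23734 mol Al, 1.85601 mol O.
SiO2: 37.26/60.083 = 0.62014 mol → 0.62014 mol Si, 1.24028 mol O.
Total oxygen = 3.09629 mol. Normalization factor = 5/3.09629 = 1.61484.
Si per 5 O = 0.62014 × 1.61484 = 1.001.

1.001 Si apfu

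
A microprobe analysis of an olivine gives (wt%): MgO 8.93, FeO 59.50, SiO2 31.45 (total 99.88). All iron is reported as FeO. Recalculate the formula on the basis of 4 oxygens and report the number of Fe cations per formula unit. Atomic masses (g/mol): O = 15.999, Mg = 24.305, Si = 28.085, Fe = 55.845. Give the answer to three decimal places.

1.580 Fe apfu

MgO (M=40.304): mol = 0.22157; Mg = 0.22157, O = 0.22157.
FeO (M=71.844): mol = 0.82818; Fe = 0.82818, O = 0.82818.
SiO2 (M=60.083): mol = 0.52344; Si = 0.52344, O = 1.04688.
ΣO = 2.09663; factor = 4/ΣO = 1.90782.
Fe apfu = 0.82818 × 1.90782 = 1.580.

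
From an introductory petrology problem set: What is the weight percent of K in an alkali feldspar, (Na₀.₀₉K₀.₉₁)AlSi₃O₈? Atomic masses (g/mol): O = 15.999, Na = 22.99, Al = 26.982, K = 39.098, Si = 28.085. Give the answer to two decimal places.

12.85 weight percent

Formula mass = 0.09·22.99 + 0.91·39.098 + 1·26.982 + 3·28.085 + 8·15.999 = 276.877 g/mol, of which 35.579 g is K.
So K makes up 35.579/276.877 = 0.1285 of the mass, i.e. 12.85%.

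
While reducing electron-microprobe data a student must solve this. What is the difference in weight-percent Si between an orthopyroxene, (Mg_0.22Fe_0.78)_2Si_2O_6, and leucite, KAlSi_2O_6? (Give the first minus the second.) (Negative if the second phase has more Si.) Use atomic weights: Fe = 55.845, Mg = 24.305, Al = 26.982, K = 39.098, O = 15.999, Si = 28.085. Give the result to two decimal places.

First mineral: 56.170 g Si in 249.976 g formula = 22.47 wt% Si.
Second mineral: 56.170 g Si in 218.244 g formula = 25.74 wt% Si.
22.47% − 25.74% gives a difference of -3.27 percentage points.

-3.27 percentage points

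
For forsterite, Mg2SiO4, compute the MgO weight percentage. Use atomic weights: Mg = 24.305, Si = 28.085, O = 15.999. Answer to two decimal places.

57.29 wt%

Molar mass of Mg2SiO4 = 2×24.305 + 1×28.085 + 4×15.999 = 140.691 g/mol.
Each formula unit contains 2 Mg, equivalent to 2/1 = 2.0000 mol MgO.
M(MgO) = 1×24.305 + 1×15.999 = 40.304 g/mol.
Mass of MgO per formula unit = 2.0000 × 40.304 = 80.608 g.
MgO wt% = 80.608 / 140.691 × 100 = 57.29%.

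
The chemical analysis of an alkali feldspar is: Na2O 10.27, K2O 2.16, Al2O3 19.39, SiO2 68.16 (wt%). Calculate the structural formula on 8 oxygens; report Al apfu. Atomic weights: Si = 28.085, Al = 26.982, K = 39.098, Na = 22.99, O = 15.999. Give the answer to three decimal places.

1.005 Al apfu

Na2O: 10.27/61.979 = 0.16570 mol → 0.33140 mol Na, 0.16570 mol O.
K2O: 2.16/94.195 = 0.02293 mol → 0.04586 mol K, 0.02293 mol O.
Al2O3: 19.39/101.961 = 0.19017 mol → 0.38034 mol Al, 0.57051 mol O.
SiO2: 68.16/60.083 = 1.13443 mol → 1.13443 mol Si, 2.26886 mol O.
Total oxygen = 3.02800 mol. Normalization factor = 8/3.02800 = 2.64201.
Al per 8 O = 0.38034 × 2.64201 = 1.005.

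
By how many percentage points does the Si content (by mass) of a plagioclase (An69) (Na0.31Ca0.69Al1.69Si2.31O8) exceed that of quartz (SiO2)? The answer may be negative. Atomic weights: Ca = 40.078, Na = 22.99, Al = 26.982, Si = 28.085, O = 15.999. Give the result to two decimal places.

M(Na0.31Ca0.69Al1.69Si2.31O8) = 273.249 g/mol, so wt% Si = 64.876/273.249 × 100 = 23.74%.
M(SiO2) = 60.083 g/mol, so wt% Si = 28.085/60.083 × 100 = 46.74%.
23.74 − 46.74 = -23.00 pp.

-23.00 percentage points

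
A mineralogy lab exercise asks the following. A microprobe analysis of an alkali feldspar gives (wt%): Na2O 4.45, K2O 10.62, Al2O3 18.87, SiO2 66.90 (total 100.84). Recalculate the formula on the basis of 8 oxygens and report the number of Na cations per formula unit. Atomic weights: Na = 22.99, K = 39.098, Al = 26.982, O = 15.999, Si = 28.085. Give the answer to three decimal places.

Na2O: 4.45/61.979 = 0.07180 mol → 0.14360 mol Na, 0.07180 mol O.
K2O: 10.62/94.195 = 0.11274 mol → 0.22548 mol K, 0.11274 mol O.
Al2O3: 18.87/101.961 = 0.18507 mol → 0.37014 mol Al, 0.55521 mol O.
SiO2: 66.90/60.083 = 1.11346 mol → 1.11346 mol Si, 2.22692 mol O.
Total oxygen = 2.96667 mol. Normalization factor = 8/2.96667 = 2.69663.
Na per 8 O = 0.14360 × 2.69663 = 0.387.

0.387 Na apfu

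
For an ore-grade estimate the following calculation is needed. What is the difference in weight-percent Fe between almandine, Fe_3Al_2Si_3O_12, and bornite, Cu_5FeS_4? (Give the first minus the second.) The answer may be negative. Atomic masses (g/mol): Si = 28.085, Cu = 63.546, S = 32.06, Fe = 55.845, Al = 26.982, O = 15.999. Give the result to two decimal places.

22.53 percentage points

First mineral: 167.535 g Fe in 497.742 g formula = 33.66 wt% Fe.
Second mineral: 55.845 g Fe in 501.815 g formula = 11.13 wt% Fe.
33.66% − 11.13% gives a difference of 22.53 percentage points.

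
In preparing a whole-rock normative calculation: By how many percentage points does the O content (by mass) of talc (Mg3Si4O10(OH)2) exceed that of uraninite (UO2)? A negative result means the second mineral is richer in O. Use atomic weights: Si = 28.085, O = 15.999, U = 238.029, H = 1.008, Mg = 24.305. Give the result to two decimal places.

First mineral: 191.988 g O in 379.259 g formula = 50.62 wt% O.
Second mineral: 31.998 g O in 270.027 g formula = 11.85 wt% O.
50.62% − 11.85% gives a difference of 38.77 percentage points.

38.77 percentage points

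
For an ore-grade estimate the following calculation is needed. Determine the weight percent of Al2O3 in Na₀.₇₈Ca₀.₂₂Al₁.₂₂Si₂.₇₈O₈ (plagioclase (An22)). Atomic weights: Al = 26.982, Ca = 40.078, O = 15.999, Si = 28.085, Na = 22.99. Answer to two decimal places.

Formula mass = 265.736 g/mol.
1.22 Al → 0.6100 mol Al2O3 per formula unit; M(Al2O3) = 101.961, so Al2O3 mass = 62.196 g.
62.196/265.736 × 100 = 23.41 wt%.

23.41 wt%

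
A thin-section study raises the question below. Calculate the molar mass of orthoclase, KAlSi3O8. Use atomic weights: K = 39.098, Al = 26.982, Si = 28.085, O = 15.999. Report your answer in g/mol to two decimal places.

K: 1 × 39.098 = 39.0980
Al: 1 × 26.982 = 26.9820
Si: 3 × 28.085 = 84.2550
O: 8 × 15.999 = 127.9920
Summing the contributions gives the formula mass.

278.33 g/mol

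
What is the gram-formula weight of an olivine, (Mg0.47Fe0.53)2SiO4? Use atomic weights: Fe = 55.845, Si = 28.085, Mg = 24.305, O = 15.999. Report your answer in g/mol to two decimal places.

M = 0.94×24.305 + 1.06×55.845 + 1×28.085 + 4×15.999

174.12 g/mol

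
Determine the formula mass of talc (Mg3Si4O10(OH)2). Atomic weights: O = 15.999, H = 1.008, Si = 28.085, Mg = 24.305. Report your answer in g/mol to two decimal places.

M = 3×24.305 + 4×28.085 + 12×15.999 + 2×1.008

379.26 g/mol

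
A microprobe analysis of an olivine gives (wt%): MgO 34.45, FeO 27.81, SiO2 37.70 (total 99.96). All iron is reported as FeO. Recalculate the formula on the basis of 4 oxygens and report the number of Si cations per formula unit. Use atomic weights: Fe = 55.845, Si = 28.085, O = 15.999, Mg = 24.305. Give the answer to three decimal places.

MgO (M=40.304): mol = 0.85475; Mg = 0.85475, O = 0.85475.
FeO (M=71.844): mol = 0.38709; Fe = 0.38709, O = 0.38709.
SiO2 (M=60.083): mol = 0.62747; Si = 0.62747, O = 1.25494.
ΣO = 2.49678; factor = 4/ΣO = 1.60206.
Si apfu = 0.62747 × 1.60206 = 1.005.

1.005 Si apfu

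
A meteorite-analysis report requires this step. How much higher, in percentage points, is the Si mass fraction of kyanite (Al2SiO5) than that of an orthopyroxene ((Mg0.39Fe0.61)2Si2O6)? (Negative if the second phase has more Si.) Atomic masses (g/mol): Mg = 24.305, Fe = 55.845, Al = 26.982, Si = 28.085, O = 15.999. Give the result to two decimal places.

-6.15 percentage points

M(Al2SiO5) = 162.044 g/mol, so wt% Si = 28.085/162.044 × 100 = 17.33%.
M((Mg0.39Fe0.61)2Si2O6) = 239.253 g/mol, so wt% Si = 56.170/239.253 × 100 = 23.48%.
17.33 − 23.48 = -6.15 pp.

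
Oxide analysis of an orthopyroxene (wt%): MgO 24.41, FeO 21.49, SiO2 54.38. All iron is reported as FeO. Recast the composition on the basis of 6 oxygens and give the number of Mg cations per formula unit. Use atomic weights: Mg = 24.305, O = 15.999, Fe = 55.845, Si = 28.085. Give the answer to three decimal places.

1.338 Mg apfu

MgO: 24.41/40.304 = 0.60565 mol → 0.60565 mol Mg, 0.60565 mol O.
FeO: 21.49/71.844 = 0.29912 mol → 0.29912 mol Fe, 0.29912 mol O.
SiO2: 54.38/60.083 = 0.90508 mol → 0.90508 mol Si, 1.81016 mol O.
Total oxygen = 2.71493 mol. Normalization factor = 6/2.71493 = 2.21000.
Mg per 6 O = 0.60565 × 2.21000 = 1.338.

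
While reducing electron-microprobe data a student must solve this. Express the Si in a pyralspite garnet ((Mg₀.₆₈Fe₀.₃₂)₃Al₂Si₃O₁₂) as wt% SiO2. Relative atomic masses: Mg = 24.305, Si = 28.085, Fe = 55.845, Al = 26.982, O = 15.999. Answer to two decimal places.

Molar mass of (Mg₀.₆₈Fe₀.₃₂)₃Al₂Si₃O₁₂ = 2.04*24.305 + 0.96*55.845 + 2*26.982 + 3*28.085 + 12*15.999 = 433.400 g/mol.
Each formula unit contains 3 Si, equivalent to 3/1 = 3.0000 mol SiO2.
M(SiO2) = 1×28.085 + 2×15.999 = 60.083 g/mol.
Mass of SiO2 per formula unit = 3.0000 × 60.083 = 180.249 g.
SiO2 wt% = 180.249 / 433.400 × 100 = 41.59%.

41.59 wt%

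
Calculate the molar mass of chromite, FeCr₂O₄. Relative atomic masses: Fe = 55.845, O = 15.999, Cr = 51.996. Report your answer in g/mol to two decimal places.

Fe: 1 × 55.845 = 55.8450
Cr: 2 × 51.996 = 103.9920
O: 4 × 15.999 = 63.9960
Summing the contributions gives the formula mass.

223.83 g/mol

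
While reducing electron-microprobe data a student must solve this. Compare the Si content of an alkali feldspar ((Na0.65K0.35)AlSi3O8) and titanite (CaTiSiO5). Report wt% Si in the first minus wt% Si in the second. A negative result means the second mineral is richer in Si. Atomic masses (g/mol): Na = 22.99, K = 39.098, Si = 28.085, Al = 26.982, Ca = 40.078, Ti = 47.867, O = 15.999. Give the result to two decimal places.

First mineral: 84.255 g Si in 267.857 g formula = 31.46 wt% Si.
Second mineral: 28.085 g Si in 196.025 g formula = 14.33 wt% Si.
31.46% − 14.33% gives a difference of 17.13 percentage points.

17.13 percentage points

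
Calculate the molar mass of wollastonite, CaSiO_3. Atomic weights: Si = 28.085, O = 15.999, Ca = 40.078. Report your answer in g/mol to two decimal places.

M = 1×40.078 + 1×28.085 + 3×15.999

116.16 g/mol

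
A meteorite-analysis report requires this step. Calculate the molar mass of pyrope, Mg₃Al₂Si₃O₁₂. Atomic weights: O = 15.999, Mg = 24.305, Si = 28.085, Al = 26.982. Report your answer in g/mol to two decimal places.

403.12 g/mol

M = 3(24.305) + 2(26.982) + 3(28.085) + 12(15.999)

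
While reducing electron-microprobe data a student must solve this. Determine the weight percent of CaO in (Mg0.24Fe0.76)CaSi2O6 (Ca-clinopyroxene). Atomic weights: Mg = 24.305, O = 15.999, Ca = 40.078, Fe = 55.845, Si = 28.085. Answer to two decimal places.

Molar mass of (Mg0.24Fe0.76)CaSi2O6 = 0.24×24.305 + 0.76×55.845 + 1×40.078 + 2×28.085 + 6×15.999 = 240.517 g/mol.
Each formula unit contains 1 Ca, equivalent to 1/1 = 1.0000 mol CaO.
M(CaO) = 1×40.078 + 1×15.999 = 56.077 g/mol.
Mass of CaO per formula unit = 1.0000 × 56.077 = 56.077 g.
CaO wt% = 56.077 / 240.517 × 100 = 23.32%.

23.32 wt%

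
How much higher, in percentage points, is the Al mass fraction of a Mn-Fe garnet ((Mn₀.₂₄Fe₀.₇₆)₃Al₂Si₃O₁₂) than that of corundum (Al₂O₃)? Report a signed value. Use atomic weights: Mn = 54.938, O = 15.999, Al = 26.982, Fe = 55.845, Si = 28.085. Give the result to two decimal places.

M((Mn₀.₂₄Fe₀.₇₆)₃Al₂Si₃O₁₂) = 497.089 g/mol, so wt% Al = 53.964/497.089 × 100 = 10.86%.
M(Al₂O₃) = 101.961 g/mol, so wt% Al = 53.964/101.961 × 100 = 52.93%.
10.86 − 52.93 = -42.07 pp.

-42.07 percentage points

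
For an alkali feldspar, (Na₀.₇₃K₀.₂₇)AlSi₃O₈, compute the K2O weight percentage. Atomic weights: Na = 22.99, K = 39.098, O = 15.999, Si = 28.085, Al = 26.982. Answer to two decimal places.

4.77 wt%

M((Na₀.₇₃K₀.₂₇)AlSi₃O₈) = 266.568 g/mol; M(K2O) = 94.195 g/mol.
Moles K2O per formula unit = 0.27 K ÷ 2 = 0.1350.
K2O fraction = (0.1350 × 94.195) / 266.568 = 12.716/266.568 = 0.0477.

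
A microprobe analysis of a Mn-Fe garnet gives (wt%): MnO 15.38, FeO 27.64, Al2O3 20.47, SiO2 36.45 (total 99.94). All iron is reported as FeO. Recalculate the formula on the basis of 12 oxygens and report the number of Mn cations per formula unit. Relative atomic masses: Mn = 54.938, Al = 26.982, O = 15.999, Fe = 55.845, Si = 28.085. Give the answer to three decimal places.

MnO (M=70.937): mol = 0.21681; Mn = 0.21681, O = 0.21681.
FeO (M=71.844): mol = 0.38472; Fe = 0.38472, O = 0.38472.
Al2O3 (M=101.961): mol = 0.20076; Al = 0.40152, O = 0.60228.
SiO2 (M=60.083): mol = 0.60666; Si = 0.60666, O = 1.21332.
ΣO = 2.41713; factor = 12/ΣO = 4.96457.
Mn apfu = 0.21681 × 4.96457 = 1.076.

1.076 Mn apfu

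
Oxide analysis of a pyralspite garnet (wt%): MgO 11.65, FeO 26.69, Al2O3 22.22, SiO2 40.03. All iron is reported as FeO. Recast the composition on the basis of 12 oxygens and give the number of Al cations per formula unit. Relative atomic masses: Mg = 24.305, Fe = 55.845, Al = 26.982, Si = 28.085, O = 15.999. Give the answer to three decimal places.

MgO: 11.65/40.304 = 0.28905 mol → 0.28905 mol Mg, 0.28905 mol O.
FeO: 26.69/71.844 = 0.37150 mol → 0.37150 mol Fe, 0.37150 mol O.
Al2O3: 22.22/101.961 = 0.21793 mol → 0.43586 mol Al, 0.65379 mol O.
SiO2: 40.03/60.083 = 0.66625 mol → 0.66625 mol Si, 1.33250 mol O.
Total oxygen = 2.64684 mol. Normalization factor = 12/2.64684 = 4.53371.
Al per 12 O = 0.43586 × 4.53371 = 1.976.

1.976 Al apfu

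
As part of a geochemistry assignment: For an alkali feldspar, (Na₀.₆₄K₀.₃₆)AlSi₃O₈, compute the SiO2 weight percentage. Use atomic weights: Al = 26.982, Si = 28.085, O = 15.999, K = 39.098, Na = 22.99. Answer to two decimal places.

67.25 wt%

Formula mass = 268.018 g/mol.
3 Si → 3.0000 mol SiO2 per formula unit; M(SiO2) = 60.083, so SiO2 mass = 180.249 g.
180.249/268.018 × 100 = 67.25 wt%.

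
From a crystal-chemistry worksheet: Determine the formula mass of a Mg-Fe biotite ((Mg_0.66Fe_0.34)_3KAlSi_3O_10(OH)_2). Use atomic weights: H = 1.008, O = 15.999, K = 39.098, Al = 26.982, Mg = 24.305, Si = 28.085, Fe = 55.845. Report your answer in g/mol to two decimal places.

Mg: 1.98 × 24.305 = 48.1239
Fe: 1.02 × 55.845 = 56.9619
K: 1 × 39.098 = 39.0980
Al: 1 × 26.982 = 26.9820
Si: 3 × 28.085 = 84.2550
O: 12 × 15.999 = 191.9880
H: 2 × 1.008 = 2.0160
Summing the contributions gives the formula mass.

449.42 g/mol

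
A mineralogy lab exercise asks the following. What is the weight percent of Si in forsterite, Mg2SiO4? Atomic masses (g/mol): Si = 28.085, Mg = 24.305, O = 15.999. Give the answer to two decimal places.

19.96 wt%

M(Mg2SiO4) = 140.691 g/mol.
Si contributes 1 × 28.085 = 28.085 g per mole.
28.085/140.691 = 0.1996 → 19.96%.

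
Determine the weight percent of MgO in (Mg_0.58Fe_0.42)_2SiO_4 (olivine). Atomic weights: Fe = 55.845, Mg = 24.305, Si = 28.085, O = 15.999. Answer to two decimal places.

Molar mass of (Mg_0.58Fe_0.42)_2SiO_4 = 1.16×24.305 + 0.84×55.845 + 1×28.085 + 4×15.999 = 167.185 g/mol.
Each formula unit contains 1.16 Mg, equivalent to 1.16/1 = 1.1600 mol MgO.
M(MgO) = 1×24.305 + 1×15.999 = 40.304 g/mol.
Mass of MgO per formula unit = 1.1600 × 40.304 = 46.753 g.
MgO wt% = 46.753 / 167.185 × 100 = 27.96%.

27.96 wt%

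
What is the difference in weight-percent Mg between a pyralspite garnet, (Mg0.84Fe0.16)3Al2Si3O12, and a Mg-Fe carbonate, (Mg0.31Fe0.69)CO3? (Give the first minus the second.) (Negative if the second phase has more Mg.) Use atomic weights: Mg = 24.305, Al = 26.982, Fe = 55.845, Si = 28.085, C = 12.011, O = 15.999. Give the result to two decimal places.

7.54 percentage points

Mg in (Mg0.84Fe0.16)3Al2Si3O12: molar mass 418.261 g/mol; 2.52×24.305 = 61.249 g → 14.64 wt%.
Mg in (Mg0.31Fe0.69)CO3: molar mass 106.076 g/mol; 0.31×24.305 = 7.535 g → 7.10 wt%.
Difference = 14.64 − 7.10 = 7.54 percentage points.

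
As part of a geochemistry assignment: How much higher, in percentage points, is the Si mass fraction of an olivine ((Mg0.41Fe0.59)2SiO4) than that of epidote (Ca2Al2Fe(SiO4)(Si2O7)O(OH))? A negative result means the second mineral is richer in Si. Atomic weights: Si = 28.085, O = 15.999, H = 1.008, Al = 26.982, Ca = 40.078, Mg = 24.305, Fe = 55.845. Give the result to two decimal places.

-1.65 percentage points

First mineral: 28.085 g Si in 177.908 g formula = 15.79 wt% Si.
Second mineral: 84.255 g Si in 483.215 g formula = 17.44 wt% Si.
15.79% − 17.44% gives a difference of -1.65 percentage points.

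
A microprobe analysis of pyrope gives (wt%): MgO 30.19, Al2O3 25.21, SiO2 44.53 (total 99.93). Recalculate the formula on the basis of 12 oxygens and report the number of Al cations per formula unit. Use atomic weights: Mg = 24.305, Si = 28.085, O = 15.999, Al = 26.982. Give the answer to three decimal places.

1.996 Al apfu

MgO: 30.19/40.304 = 0.74906 mol → 0.74906 mol Mg, 0.74906 mol O.
Al2O3: 25.21/101.961 = 0.24725 mol → 0.49450 mol Al, 0.74175 mol O.
SiO2: 44.53/60.083 = 0.74114 mol → 0.74114 mol Si, 1.48228 mol O.
Total oxygen = 2.97309 mol. Normalization factor = 12/2.97309 = 4.03620.
Al per 12 O = 0.49450 × 4.03620 = 1.996.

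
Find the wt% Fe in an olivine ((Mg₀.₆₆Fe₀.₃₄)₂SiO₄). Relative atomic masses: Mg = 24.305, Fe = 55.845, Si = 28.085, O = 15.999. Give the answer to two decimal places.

23.42 wt%

Formula mass = 1.32×24.305 + 0.68×55.845 + 1×28.085 + 4×15.999 = 162.138 g/mol, of which 37.975 g is Fe.
So Fe makes up 37.975/162.138 = 0.2342 of the mass, i.e. 23.42%.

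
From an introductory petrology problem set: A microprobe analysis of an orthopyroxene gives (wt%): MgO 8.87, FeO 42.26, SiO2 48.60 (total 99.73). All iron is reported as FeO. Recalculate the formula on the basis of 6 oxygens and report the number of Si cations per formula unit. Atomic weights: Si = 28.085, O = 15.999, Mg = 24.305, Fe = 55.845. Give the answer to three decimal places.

2.000 Si apfu

MgO (M=40.304): mol = 0.22008; Mg = 0.22008, O = 0.22008.
FeO (M=71.844): mol = 0.58822; Fe = 0.58822, O = 0.58822.
SiO2 (M=60.083): mol = 0.80888; Si = 0.80888, O = 1.61776.
ΣO = 2.42606; factor = 6/ΣO = 2.47315.
Si apfu = 0.80888 × 2.47315 = 2.000.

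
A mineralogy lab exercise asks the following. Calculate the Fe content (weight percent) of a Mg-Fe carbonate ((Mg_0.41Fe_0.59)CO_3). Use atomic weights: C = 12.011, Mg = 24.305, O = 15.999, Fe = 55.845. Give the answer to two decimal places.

32.01 weight percent

M((Mg_0.41Fe_0.59)CO_3) = 102.922 g/mol.
Fe contributes 0.59 × 55.845 = 32.949 g per mole.
32.949/102.922 = 0.3201 → 32.01%.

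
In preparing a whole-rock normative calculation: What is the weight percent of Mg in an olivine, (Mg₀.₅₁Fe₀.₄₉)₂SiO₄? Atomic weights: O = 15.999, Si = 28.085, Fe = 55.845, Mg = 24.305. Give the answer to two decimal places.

Formula mass = 1.02*24.305 + 0.98*55.845 + 1*28.085 + 4*15.999 = 171.600 g/mol, of which 24.791 g is Mg.
So Mg makes up 24.791/171.600 = 0.1445 of the mass, i.e. 14.45%.

14.45 weight percent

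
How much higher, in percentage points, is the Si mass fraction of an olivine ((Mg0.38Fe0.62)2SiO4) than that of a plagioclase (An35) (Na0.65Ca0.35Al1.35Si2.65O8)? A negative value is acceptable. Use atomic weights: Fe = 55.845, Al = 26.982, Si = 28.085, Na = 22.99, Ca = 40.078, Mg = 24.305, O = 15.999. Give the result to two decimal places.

Si in (Mg0.38Fe0.62)2SiO4: molar mass 179.801 g/mol; 1×28.085 = 28.085 g → 15.62 wt%.
Si in Na0.65Ca0.35Al1.35Si2.65O8: molar mass 267.814 g/mol; 2.65×28.085 = 74.425 g → 27.79 wt%.
Difference = 15.62 − 27.79 = -12.17 percentage points.

-12.17 percentage points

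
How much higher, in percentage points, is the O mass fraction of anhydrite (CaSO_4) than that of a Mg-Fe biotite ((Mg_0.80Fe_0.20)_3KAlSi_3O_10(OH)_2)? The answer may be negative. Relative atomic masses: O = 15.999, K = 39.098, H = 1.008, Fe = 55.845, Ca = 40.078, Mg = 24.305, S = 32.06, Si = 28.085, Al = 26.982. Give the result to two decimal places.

First mineral: 63.996 g O in 136.134 g formula = 47.01 wt% O.
Second mineral: 191.988 g O in 436.178 g formula = 44.02 wt% O.
47.01% − 44.02% gives a difference of 2.99 percentage points.

2.99 percentage points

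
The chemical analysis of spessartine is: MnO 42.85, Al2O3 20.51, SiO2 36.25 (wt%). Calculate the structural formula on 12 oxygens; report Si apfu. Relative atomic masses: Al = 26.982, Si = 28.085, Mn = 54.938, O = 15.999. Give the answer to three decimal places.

2.999 Si apfu

42.85 wt% MnO ÷ 70.937 g/mol = 0.60406 mol, giving 0.60406 Mn and 0.60406 O.
20.51 wt% Al2O3 ÷ 101.961 g/mol = 0.20116 mol, giving 0.40232 Al and 0.60348 O.
36.25 wt% SiO2 ÷ 60.083 g/mol = 0.60333 mol, giving 0.60333 Si and 1.20666 O.
Oxygen sums to 2.41420; scaling by 12/2.41420 = 4.97059 puts the formula on 12 O.
Si: 0.60333 × 4.97059 = 2.999 atoms per formula unit.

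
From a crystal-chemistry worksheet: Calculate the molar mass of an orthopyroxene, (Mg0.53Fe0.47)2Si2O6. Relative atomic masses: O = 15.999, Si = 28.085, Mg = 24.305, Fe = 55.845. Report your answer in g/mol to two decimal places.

230.42 g/mol

The formula mass is the sum 1.06·24.305 + 0.94·55.845 + 2·28.085 + 6·15.999.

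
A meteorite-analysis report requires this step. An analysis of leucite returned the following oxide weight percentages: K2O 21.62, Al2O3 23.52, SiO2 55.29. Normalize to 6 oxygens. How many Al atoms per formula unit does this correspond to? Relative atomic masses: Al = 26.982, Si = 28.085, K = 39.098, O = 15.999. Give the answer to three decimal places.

1.002 Al apfu

21.62 wt% K2O ÷ 94.195 g/mol = 0.22952 mol, giving 0.45904 K and 0.22952 O.
23.52 wt% Al2O3 ÷ 101.961 g/mol = 0.23068 mol, giving 0.46136 Al and 0.69204 O.
55.29 wt% SiO2 ÷ 60.083 g/mol = 0.92023 mol, giving 0.92023 Si and 1.84046 O.
Oxygen sums to 2.76202; scaling by 6/2.76202 = 2.17232 puts the formula on 6 O.
Al: 0.46136 × 2.17232 = 1.002 atoms per formula unit.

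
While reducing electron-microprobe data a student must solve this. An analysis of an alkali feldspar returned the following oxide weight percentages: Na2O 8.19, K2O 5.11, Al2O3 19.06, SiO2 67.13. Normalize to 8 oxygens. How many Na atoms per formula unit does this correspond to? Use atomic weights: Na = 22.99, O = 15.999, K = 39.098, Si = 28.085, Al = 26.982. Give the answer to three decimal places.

Na2O (M=61.979): mol = 0.13214; Na = 0.26428, O = 0.13214.
K2O (M=94.195): mol = 0.05425; K = 0.10850, O = 0.05425.
Al2O3 (M=101.961): mol = 0.18693; Al = 0.37386, O = 0.56079.
SiO2 (M=60.083): mol = 1.11729; Si = 1.11729, O = 2.23458.
ΣO = 2.98176; factor = 8/ΣO = 2.68298.
Na apfu = 0.26428 × 2.68298 = 0.709.

0.709 Na apfu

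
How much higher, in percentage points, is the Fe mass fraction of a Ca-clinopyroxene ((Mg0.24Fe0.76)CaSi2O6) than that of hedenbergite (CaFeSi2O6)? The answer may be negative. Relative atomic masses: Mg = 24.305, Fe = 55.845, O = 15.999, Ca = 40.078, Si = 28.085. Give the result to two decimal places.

First mineral: 42.442 g Fe in 240.517 g formula = 17.65 wt% Fe.
Second mineral: 55.845 g Fe in 248.087 g formula = 22.51 wt% Fe.
17.65% − 22.51% gives a difference of -4.86 percentage points.

-4.86 percentage points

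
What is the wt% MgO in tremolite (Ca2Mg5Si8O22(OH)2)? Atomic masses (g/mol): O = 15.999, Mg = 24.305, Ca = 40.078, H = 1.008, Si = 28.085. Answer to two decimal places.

24.81 wt%

Molar mass of Ca2Mg5Si8O22(OH)2 = 2*40.078 + 5*24.305 + 8*28.085 + 24*15.999 + 2*1.008 = 812.353 g/mol.
Each formula unit contains 5 Mg, equivalent to 5/1 = 5.0000 mol MgO.
M(MgO) = 1×24.305 + 1×15.999 = 40.304 g/mol.
Mass of MgO per formula unit = 5.0000 × 40.304 = 201.520 g.
MgO wt% = 201.520 / 812.353 × 100 = 24.81%.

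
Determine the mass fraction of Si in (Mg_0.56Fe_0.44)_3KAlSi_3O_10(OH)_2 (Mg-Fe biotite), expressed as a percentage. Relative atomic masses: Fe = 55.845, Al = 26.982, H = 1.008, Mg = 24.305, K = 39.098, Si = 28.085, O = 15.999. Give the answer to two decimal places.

18.36 mass %

M((Mg_0.56Fe_0.44)_3KAlSi_3O_10(OH)_2) = 458.887 g/mol.
Si contributes 3 × 28.085 = 84.255 g per mole.
84.255/458.887 = 0.1836 → 18.36%.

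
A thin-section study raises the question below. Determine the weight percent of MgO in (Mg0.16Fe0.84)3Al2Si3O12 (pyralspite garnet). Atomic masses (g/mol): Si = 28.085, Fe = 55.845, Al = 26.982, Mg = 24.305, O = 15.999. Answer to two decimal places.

4.01 wt%

Molar mass of (Mg0.16Fe0.84)3Al2Si3O12 = 0.48×24.305 + 2.52×55.845 + 2×26.982 + 3×28.085 + 12×15.999 = 482.603 g/mol.
Each formula unit contains 0.48 Mg, equivalent to 0.48/1 = 0.4800 mol MgO.
M(MgO) = 1×24.305 + 1×15.999 = 40.304 g/mol.
Mass of MgO per formula unit = 0.4800 × 40.304 = 19.346 g.
MgO wt% = 19.346 / 482.603 × 100 = 4.01%.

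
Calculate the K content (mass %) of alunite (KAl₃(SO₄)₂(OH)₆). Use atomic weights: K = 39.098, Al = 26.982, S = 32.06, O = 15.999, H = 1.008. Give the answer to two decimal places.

9.44 mass %

M(KAl₃(SO₄)₂(OH)₆) = 414.198 g/mol.
K contributes 1 × 39.098 = 39.098 g per mole.
39.098/414.198 = 0.0944 → 9.44%.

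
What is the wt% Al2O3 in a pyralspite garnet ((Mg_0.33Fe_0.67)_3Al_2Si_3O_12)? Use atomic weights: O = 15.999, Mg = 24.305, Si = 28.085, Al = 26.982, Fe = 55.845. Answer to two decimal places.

21.86 wt%

Molar mass of (Mg_0.33Fe_0.67)_3Al_2Si_3O_12 = 0.99*24.305 + 2.01*55.845 + 2*26.982 + 3*28.085 + 12*15.999 = 466.517 g/mol.
Each formula unit contains 2 Al, equivalent to 2/2 = 1.0000 mol Al2O3.
M(Al2O3) = 2×26.982 + 3×15.999 = 101.961 g/mol.
Mass of Al2O3 per formula unit = 1.0000 × 101.961 = 101.961 g.
Al2O3 wt% = 101.961 / 466.517 × 100 = 21.86%.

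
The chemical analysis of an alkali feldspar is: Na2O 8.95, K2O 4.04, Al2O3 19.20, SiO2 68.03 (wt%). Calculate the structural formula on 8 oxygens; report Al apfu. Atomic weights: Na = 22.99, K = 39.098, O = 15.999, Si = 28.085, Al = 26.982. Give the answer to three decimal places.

0.999 Al apfu

8.95 wt% Na2O ÷ 61.979 g/mol = 0.14440 mol, giving 0.28880 Na and 0.14440 O.
4.04 wt% K2O ÷ 94.195 g/mol = 0.04289 mol, giving 0.08578 K and 0.04289 O.
19.20 wt% Al2O3 ÷ 101.961 g/mol = 0.18831 mol, giving 0.37662 Al and 0.56493 O.
68.03 wt% SiO2 ÷ 60.083 g/mol = 1.13227 mol, giving 1.13227 Si and 2.26454 O.
Oxygen sums to 3.01676; scaling by 8/3.01676 = 2.65185 puts the formula on 8 O.
Al: 0.37662 × 2.65185 = 0.999 atoms per formula unit.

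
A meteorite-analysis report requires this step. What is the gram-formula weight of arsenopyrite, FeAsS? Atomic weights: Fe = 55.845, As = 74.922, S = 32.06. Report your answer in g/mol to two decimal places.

162.83 g/mol

The formula mass is the sum 1·55.845 + 1·74.922 + 1·32.06.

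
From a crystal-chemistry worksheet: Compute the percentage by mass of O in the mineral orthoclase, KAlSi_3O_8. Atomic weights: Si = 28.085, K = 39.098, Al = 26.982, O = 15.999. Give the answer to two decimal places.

45.99 mass %

Molar mass of KAlSi_3O_8: 1×39.098 + 1×26.982 + 3×28.085 + 8×15.999 = 278.327 g/mol.
Mass of O per formula unit: 8 × 15.999 = 127.992 g.
Weight fraction O = 127.992 / 278.327 = 0.4599.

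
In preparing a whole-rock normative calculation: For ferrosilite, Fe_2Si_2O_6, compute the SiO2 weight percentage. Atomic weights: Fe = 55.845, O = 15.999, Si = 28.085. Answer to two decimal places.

Molar mass of Fe_2Si_2O_6 = 2×55.845 + 2×28.085 + 6×15.999 = 263.854 g/mol.
Each formula unit contains 2 Si, equivalent to 2/1 = 2.0000 mol SiO2.
M(SiO2) = 1×28.085 + 2×15.999 = 60.083 g/mol.
Mass of SiO2 per formula unit = 2.0000 × 60.083 = 120.166 g.
SiO2 wt% = 120.166 / 263.854 × 100 = 45.54%.

45.54 wt%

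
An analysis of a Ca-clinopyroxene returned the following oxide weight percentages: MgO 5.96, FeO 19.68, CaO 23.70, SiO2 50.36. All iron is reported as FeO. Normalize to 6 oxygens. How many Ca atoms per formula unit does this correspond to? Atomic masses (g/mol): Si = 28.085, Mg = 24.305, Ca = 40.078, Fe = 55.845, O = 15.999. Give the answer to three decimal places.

MgO (M=40.304): mol = 0.14788; Mg = 0.14788, O = 0.14788.
FeO (M=71.844): mol = 0.27393; Fe = 0.27393, O = 0.27393.
CaO (M=56.077): mol = 0.42263; Ca = 0.42263, O = 0.42263.
SiO2 (M=60.083): mol = 0.83817; Si = 0.83817, O = 1.67634.
ΣO = 2.52078; factor = 6/ΣO = 2.38022.
Ca apfu = 0.42263 × 2.38022 = 1.006.

1.006 Ca apfu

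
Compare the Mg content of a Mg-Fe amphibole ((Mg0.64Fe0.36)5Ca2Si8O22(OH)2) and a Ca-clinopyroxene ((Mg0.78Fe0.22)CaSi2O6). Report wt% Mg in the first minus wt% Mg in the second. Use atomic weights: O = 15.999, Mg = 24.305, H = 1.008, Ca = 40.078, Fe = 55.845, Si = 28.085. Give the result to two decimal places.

M((Mg0.64Fe0.36)5Ca2Si8O22(OH)2) = 869.125 g/mol, so wt% Mg = 77.776/869.125 × 100 = 8.95%.
M((Mg0.78Fe0.22)CaSi2O6) = 223.486 g/mol, so wt% Mg = 18.958/223.486 × 100 = 8.48%.
8.95 − 8.48 = 0.47 pp.

0.47 percentage points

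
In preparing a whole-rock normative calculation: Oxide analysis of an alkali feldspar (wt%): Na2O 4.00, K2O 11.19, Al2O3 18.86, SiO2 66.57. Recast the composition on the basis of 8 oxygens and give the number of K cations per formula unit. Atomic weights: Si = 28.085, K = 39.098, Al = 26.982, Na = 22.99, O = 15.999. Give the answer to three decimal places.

0.643 K apfu

Na2O: 4.00/61.979 = 0.06454 mol → 0.12908 mol Na, 0.06454 mol O.
K2O: 11.19/94.195 = 0.11880 mol → 0.23760 mol K, 0.11880 mol O.
Al2O3: 18.86/101.961 = 0.18497 mol → 0.36994 mol Al, 0.55491 mol O.
SiO2: 66.57/60.083 = 1.10797 mol → 1.10797 mol Si, 2.21594 mol O.
Total oxygen = 2.95419 mol. Normalization factor = 8/2.95419 = 2.70802.
K per 8 O = 0.23760 × 2.70802 = 0.643.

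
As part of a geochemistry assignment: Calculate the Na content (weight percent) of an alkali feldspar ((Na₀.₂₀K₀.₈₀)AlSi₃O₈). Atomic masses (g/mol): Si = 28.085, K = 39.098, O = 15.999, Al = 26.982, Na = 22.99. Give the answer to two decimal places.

1.67 weight percent

M((Na₀.₂₀K₀.₈₀)AlSi₃O₈) = 275.105 g/mol.
Na contributes 0.20 × 22.99 = 4.598 g per mole.
4.598/275.105 = 0.0167 → 1.67%.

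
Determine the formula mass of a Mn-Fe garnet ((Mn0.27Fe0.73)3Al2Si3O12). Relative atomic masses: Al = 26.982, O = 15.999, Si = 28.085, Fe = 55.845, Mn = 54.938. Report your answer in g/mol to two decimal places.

M = 0.81(54.938) + 2.19(55.845) + 2(26.982) + 3(28.085) + 12(15.999)

497.01 g/mol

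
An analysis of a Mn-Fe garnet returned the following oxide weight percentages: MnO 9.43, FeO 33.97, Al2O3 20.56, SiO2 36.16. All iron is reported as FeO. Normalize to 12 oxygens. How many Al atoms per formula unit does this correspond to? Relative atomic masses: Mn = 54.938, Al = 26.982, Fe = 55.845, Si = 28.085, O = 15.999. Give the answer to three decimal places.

2.004 Al apfu

MnO: 9.43/70.937 = 0.13293 mol → 0.13293 mol Mn, 0.13293 mol O.
FeO: 33.97/71.844 = 0.47283 mol → 0.47283 mol Fe, 0.47283 mol O.
Al2O3: 20.56/101.961 = 0.20165 mol → 0.40330 mol Al, 0.60495 mol O.
SiO2: 36.16/60.083 = 0.60183 mol → 0.60183 mol Si, 1.20366 mol O.
Total oxygen = 2.41437 mol. Normalization factor = 12/2.41437 = 4.97024.
Al per 12 O = 0.40330 × 4.97024 = 2.004.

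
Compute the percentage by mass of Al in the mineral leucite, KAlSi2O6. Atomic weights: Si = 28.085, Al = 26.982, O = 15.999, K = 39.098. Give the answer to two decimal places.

12.36 weight percent

M(KAlSi2O6) = 218.244 g/mol.
Al contributes 1 × 26.982 = 26.982 g per mole.
26.982/218.244 = 0.1236 → 12.36%.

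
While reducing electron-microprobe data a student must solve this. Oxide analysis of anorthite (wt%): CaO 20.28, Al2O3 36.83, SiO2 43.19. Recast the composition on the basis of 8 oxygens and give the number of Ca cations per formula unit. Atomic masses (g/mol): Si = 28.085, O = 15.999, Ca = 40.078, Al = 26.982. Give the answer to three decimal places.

20.28 wt% CaO ÷ 56.077 g/mol = 0.36165 mol, giving 0.36165 Ca and 0.36165 O.
36.83 wt% Al2O3 ÷ 101.961 g/mol = 0.36122 mol, giving 0.72244 Al and 1.08366 O.
43.19 wt% SiO2 ÷ 60.083 g/mol = 0.71884 mol, giving 0.71884 Si and 1.43768 O.
Oxygen sums to 2.88299; scaling by 8/2.88299 = 2.77490 puts the formula on 8 O.
Ca: 0.36165 × 2.77490 = 1.004 atoms per formula unit.

1.004 Ca apfu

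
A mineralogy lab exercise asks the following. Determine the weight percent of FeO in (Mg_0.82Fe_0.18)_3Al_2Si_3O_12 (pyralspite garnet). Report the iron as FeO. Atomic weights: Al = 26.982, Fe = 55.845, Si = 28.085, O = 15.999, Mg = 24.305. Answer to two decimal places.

9.23 wt%

Molar mass of (Mg_0.82Fe_0.18)_3Al_2Si_3O_12 = 2.46·24.305 + 0.54·55.845 + 2·26.982 + 3·28.085 + 12·15.999 = 420.154 g/mol.
Each formula unit contains 0.54 Fe, equivalent to 0.54/1 = 0.5400 mol FeO.
M(FeO) = 1×55.845 + 1×15.999 = 71.844 g/mol.
Mass of FeO per formula unit = 0.5400 × 71.844 = 38.796 g.
FeO wt% = 38.796 / 420.154 × 100 = 9.23%.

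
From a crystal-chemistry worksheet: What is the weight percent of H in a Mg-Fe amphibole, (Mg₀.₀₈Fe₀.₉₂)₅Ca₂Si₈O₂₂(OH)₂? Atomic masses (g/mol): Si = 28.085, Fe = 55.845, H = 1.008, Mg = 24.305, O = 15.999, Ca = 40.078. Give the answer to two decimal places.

0.21 mass %

Molar mass of (Mg₀.₀₈Fe₀.₉₂)₅Ca₂Si₈O₂₂(OH)₂: 0.40*24.305 + 4.60*55.845 + 2*40.078 + 8*28.085 + 24*15.999 + 2*1.008 = 957.437 g/mol.
Mass of H per formula unit: 2 × 1.008 = 2.016 g.
Weight fraction H = 2.016 / 957.437 = 0.0021.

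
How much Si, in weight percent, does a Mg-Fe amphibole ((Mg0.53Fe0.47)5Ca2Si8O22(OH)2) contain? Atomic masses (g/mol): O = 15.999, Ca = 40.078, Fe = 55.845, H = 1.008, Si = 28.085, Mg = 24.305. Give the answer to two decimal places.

25.35 weight percent

Molar mass of (Mg0.53Fe0.47)5Ca2Si8O22(OH)2: 2.65×24.305 + 2.35×55.845 + 2×40.078 + 8×28.085 + 24×15.999 + 2×1.008 = 886.472 g/mol.
Mass of Si per formula unit: 8 × 28.085 = 224.680 g.
Weight fraction Si = 224.680 / 886.472 = 0.2535.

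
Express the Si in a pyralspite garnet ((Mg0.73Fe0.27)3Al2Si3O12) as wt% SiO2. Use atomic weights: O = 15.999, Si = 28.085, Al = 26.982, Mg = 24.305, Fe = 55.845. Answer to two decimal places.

Formula mass = 428.669 g/mol.
3 Si → 3.0000 mol SiO2 per formula unit; M(SiO2) = 60.083, so SiO2 mass = 180.249 g.
180.249/428.669 × 100 = 42.05 wt%.

42.05 wt%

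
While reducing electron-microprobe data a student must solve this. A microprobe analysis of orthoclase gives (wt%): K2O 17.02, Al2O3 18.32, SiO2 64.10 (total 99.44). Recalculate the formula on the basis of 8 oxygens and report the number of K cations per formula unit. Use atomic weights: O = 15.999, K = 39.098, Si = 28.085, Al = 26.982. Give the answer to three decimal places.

K2O: 17.02/94.195 = 0.18069 mol → 0.36138 mol K, 0.18069 mol O.
Al2O3: 18.32/101.961 = 0.17968 mol → 0.35936 mol Al, 0.53904 mol O.
SiO2: 64.10/60.083 = 1.06686 mol → 1.06686 mol Si, 2.13372 mol O.
Total oxygen = 2.85345 mol. Normalization factor = 8/2.85345 = 2.80362.
K per 8 O = 0.36138 × 2.80362 = 1.013.

1.013 K apfu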